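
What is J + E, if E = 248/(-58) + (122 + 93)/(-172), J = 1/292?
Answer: -11691/2117 ≈ -5.5224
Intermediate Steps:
J = 1/292 ≈ 0.0034247
E = -641/116 (E = 248*(-1/58) + 215*(-1/172) = -124/29 - 5/4 = -641/116 ≈ -5.5259)
J + E = 1/292 - 641/116 = -11691/2117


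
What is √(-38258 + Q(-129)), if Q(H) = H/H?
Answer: I*√38257 ≈ 195.59*I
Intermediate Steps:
Q(H) = 1
√(-38258 + Q(-129)) = √(-38258 + 1) = √(-38257) = I*√38257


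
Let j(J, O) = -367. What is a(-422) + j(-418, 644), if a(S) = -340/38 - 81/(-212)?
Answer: -1512777/4028 ≈ -375.57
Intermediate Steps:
a(S) = -34501/4028 (a(S) = -340*1/38 - 81*(-1/212) = -170/19 + 81/212 = -34501/4028)
a(-422) + j(-418, 644) = -34501/4028 - 367 = -1512777/4028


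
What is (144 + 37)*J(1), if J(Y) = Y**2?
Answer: 181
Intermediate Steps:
(144 + 37)*J(1) = (144 + 37)*1**2 = 181*1 = 181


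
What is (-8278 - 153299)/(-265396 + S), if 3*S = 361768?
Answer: 484731/434420 ≈ 1.1158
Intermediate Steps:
S = 361768/3 (S = (⅓)*361768 = 361768/3 ≈ 1.2059e+5)
(-8278 - 153299)/(-265396 + S) = (-8278 - 153299)/(-265396 + 361768/3) = -161577/(-434420/3) = -161577*(-3/434420) = 484731/434420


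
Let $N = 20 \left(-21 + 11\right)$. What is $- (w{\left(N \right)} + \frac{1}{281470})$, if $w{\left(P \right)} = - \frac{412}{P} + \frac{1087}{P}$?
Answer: $\frac{3799841}{1125880} \approx 3.375$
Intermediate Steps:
$N = -200$ ($N = 20 \left(-10\right) = -200$)
$w{\left(P \right)} = \frac{675}{P}$
$- (w{\left(N \right)} + \frac{1}{281470}) = - (\frac{675}{-200} + \frac{1}{281470}) = - (675 \left(- \frac{1}{200}\right) + \frac{1}{281470}) = - (- \frac{27}{8} + \frac{1}{281470}) = \left(-1\right) \left(- \frac{3799841}{1125880}\right) = \frac{3799841}{1125880}$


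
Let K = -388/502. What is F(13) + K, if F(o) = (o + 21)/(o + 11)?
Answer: 1939/3012 ≈ 0.64376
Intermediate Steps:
K = -194/251 (K = -388*1/502 = -194/251 ≈ -0.77291)
F(o) = (21 + o)/(11 + o)
F(13) + K = (21 + 13)/(11 + 13) - 194/251 = 34/24 - 194/251 = (1/24)*34 - 194/251 = 17/12 - 194/251 = 1939/3012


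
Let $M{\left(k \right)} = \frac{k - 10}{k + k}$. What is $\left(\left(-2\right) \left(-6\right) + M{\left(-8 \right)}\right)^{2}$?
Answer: $\frac{11025}{64} \approx 172.27$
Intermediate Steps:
$M{\left(k \right)} = \frac{-10 + k}{2 k}$
$\left(\left(-2\right) \left(-6\right) + M{\left(-8 \right)}\right)^{2} = \left(\left(-2\right) \left(-6\right) + \frac{-10 - 8}{2 \left(-8\right)}\right)^{2} = \left(12 + \frac{1}{2} \left(- \frac{1}{8}\right) \left(-18\right)\right)^{2} = \left(12 + \frac{9}{8}\right)^{2} = \left(\frac{105}{8}\right)^{2} = \frac{11025}{64}$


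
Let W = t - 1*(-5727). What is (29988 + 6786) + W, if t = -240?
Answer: 42261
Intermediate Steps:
W = 5487 (W = -240 - 1*(-5727) = -240 + 5727 = 5487)
(29988 + 6786) + W = (29988 + 6786) + 5487 = 36774 + 5487 = 42261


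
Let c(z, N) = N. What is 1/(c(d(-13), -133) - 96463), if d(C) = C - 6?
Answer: -1/96596 ≈ -1.0352e-5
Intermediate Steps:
d(C) = -6 + C
1/(c(d(-13), -133) - 96463) = 1/(-133 - 96463) = 1/(-96596) = -1/96596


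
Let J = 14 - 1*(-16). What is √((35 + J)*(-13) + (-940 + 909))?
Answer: 2*I*√219 ≈ 29.597*I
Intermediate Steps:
J = 30 (J = 14 + 16 = 30)
√((35 + J)*(-13) + (-940 + 909)) = √((35 + 30)*(-13) + (-940 + 909)) = √(65*(-13) - 31) = √(-845 - 31) = √(-876) = 2*I*√219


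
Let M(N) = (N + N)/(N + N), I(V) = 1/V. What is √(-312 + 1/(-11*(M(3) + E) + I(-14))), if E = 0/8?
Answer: 19*I*√20770/155 ≈ 17.666*I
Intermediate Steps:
I(V) = 1/V
M(N) = 1 (M(N) = (2*N)/((2*N)) = (2*N)*(1/(2*N)) = 1)
E = 0 (E = 0*(⅛) = 0)
√(-312 + 1/(-11*(M(3) + E) + I(-14))) = √(-312 + 1/(-11*(1 + 0) + 1/(-14))) = √(-312 + 1/(-11*1 - 1/14)) = √(-312 + 1/(-11 - 1/14)) = √(-312 + 1/(-155/14)) = √(-312 - 14/155) = √(-48374/155) = 19*I*√20770/155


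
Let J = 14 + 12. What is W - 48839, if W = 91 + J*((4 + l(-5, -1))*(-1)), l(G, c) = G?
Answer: -48722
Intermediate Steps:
J = 26
W = 117 (W = 91 + 26*((4 - 5)*(-1)) = 91 + 26*(-1*(-1)) = 91 + 26*1 = 91 + 26 = 117)
W - 48839 = 117 - 48839 = -48722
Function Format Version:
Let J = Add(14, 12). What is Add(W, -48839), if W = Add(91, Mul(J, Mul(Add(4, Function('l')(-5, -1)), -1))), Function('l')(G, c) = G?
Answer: -48722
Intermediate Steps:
J = 26
W = 117 (W = Add(91, Mul(26, Mul(Add(4, -5), -1))) = Add(91, Mul(26, Mul(-1, -1))) = Add(91, Mul(26, 1)) = Add(91, 26) = 117)
Add(W, -48839) = Add(117, -48839) = -48722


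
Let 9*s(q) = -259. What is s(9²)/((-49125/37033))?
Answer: 9591547/442125 ≈ 21.694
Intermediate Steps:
s(q) = -259/9 (s(q) = (⅑)*(-259) = -259/9)
s(9²)/((-49125/37033)) = -259/(9*((-49125/37033))) = -259/(9*((-49125*1/37033))) = -259/(9*(-49125/37033)) = -259/9*(-37033/49125) = 9591547/442125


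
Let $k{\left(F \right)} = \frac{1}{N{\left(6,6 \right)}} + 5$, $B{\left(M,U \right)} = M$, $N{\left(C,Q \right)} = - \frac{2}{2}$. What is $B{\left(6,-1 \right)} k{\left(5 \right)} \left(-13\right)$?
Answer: $-312$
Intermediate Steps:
$N{\left(C,Q \right)} = -1$ ($N{\left(C,Q \right)} = \left(-2\right) \frac{1}{2} = -1$)
$k{\left(F \right)} = 4$ ($k{\left(F \right)} = \frac{1}{-1} + 5 = -1 + 5 = 4$)
$B{\left(6,-1 \right)} k{\left(5 \right)} \left(-13\right) = 6 \cdot 4 \left(-13\right) = 24 \left(-13\right) = -312$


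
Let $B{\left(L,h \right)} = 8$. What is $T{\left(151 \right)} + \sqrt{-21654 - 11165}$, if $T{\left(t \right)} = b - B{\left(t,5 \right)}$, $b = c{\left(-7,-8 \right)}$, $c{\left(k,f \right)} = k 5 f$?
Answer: $272 + i \sqrt{32819} \approx 272.0 + 181.16 i$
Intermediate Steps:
$c{\left(k,f \right)} = 5 f k$ ($c{\left(k,f \right)} = 5 k f = 5 f k$)
$b = 280$ ($b = 5 \left(-8\right) \left(-7\right) = 280$)
$T{\left(t \right)} = 272$ ($T{\left(t \right)} = 280 - 8 = 272$)
$T{\left(151 \right)} + \sqrt{-21654 - 11165} = 272 + \sqrt{-21654 - 11165} = 272 + \sqrt{-32819} = 272 + i \sqrt{32819}$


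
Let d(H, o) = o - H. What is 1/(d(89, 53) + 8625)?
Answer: 1/8589 ≈ 0.00011643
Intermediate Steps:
1/(d(89, 53) + 8625) = 1/((53 - 1*89) + 8625) = 1/((53 - 89) + 8625) = 1/(-36 + 8625) = 1/8589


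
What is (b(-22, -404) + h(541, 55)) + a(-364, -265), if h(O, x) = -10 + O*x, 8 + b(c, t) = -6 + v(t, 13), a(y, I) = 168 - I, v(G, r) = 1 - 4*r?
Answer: 30113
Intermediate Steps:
b(c, t) = -65 (b(c, t) = -8 + (-6 + (1 - 4*13)) = -8 + (-6 + (1 - 52)) = -8 + (-6 - 51) = -8 - 57 = -65)
(b(-22, -404) + h(541, 55)) + a(-364, -265) = (-65 + (-10 + 541*55)) + (168 - 1*(-265)) = (-65 + (-10 + 29755)) + (168 + 265) = (-65 + 29745) + 433 = 29680 + 433 = 30113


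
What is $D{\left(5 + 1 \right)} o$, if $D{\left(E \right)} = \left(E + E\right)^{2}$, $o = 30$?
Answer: $4320$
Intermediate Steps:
$D{\left(E \right)} = 4 E^{2}$ ($D{\left(E \right)} = \left(2 E\right)^{2} = 4 E^{2}$)
$D{\left(5 + 1 \right)} o = 4 \left(5 + 1\right)^{2} \cdot 30 = 4 \cdot 6^{2} \cdot 30 = 4 \cdot 36 \cdot 30 = 144 \cdot 30 = 4320$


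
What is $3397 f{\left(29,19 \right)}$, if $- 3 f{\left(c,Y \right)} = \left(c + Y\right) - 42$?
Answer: $-6794$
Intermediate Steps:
$f{\left(c,Y \right)} = 14 - \frac{Y}{3} - \frac{c}{3}$ ($f{\left(c,Y \right)} = - \frac{\left(c + Y\right) - 42}{3} = - \frac{\left(Y + c\right) - 42}{3} = - \frac{-42 + Y + c}{3} = 14 - \frac{Y}{3} - \frac{c}{3}$)
$3397 f{\left(29,19 \right)} = 3397 \left(14 - \frac{19}{3} - \frac{29}{3}\right) = 3397 \left(-2\right) = -6794$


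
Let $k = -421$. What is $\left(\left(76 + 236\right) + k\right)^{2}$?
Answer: $11881$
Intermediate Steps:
$\left(\left(76 + 236\right) + k\right)^{2} = \left(\left(76 + 236\right) - 421\right)^{2} = \left(312 - 421\right)^{2} = \left(-109\right)^{2} = 11881$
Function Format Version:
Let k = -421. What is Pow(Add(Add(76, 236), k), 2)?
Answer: 11881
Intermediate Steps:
Pow(Add(Add(76, 236), k), 2) = Pow(Add(Add(76, 236), -421), 2) = Pow(Add(312, -421), 2) = Pow(-109, 2) = 11881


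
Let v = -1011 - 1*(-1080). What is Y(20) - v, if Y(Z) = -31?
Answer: -100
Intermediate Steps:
v = 69 (v = -1011 + 1080 = 69)
Y(20) - v = -31 - 1*69 = -31 - 69 = -100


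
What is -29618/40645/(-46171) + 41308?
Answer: 77519431175478/1876620295 ≈ 41308.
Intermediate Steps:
-29618/40645/(-46171) + 41308 = -29618*1/40645*(-1/46171) + 41308 = -29618/40645*(-1/46171) + 41308 = 29618/1876620295 + 41308 = 77519431175478/1876620295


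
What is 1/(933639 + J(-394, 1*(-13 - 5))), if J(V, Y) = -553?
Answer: 1/933086 ≈ 1.0717e-6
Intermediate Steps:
1/(933639 + J(-394, 1*(-13 - 5))) = 1/(933639 - 553) = 1/933086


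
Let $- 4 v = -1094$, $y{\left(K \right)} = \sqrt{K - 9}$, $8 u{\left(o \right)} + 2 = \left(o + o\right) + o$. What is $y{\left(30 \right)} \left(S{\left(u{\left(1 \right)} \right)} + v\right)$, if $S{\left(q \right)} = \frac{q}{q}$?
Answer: $\frac{549 \sqrt{21}}{2} \approx 1257.9$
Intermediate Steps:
$u{\left(o \right)} = - \frac{1}{4} + \frac{3 o}{8}$ ($u{\left(o \right)} = - \frac{1}{4} + \frac{\left(o + o\right) + o}{8} = - \frac{1}{4} + \frac{2 o + o}{8} = - \frac{1}{4} + \frac{3 o}{8}$)
$S{\left(q \right)} = 1$
$y{\left(K \right)} = \sqrt{-9 + K}$
$v = \frac{547}{2}$ ($v = \left(- \frac{1}{4}\right) \left(-1094\right) = \frac{547}{2} \approx 273.5$)
$y{\left(30 \right)} \left(S{\left(u{\left(1 \right)} \right)} + v\right) = \sqrt{-9 + 30} \left(1 + \frac{547}{2}\right) = \sqrt{21} \cdot \frac{549}{2} = \frac{549 \sqrt{21}}{2}$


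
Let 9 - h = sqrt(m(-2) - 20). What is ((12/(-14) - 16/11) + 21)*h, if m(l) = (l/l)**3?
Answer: 12951/77 - 1439*I*sqrt(19)/77 ≈ 168.19 - 81.46*I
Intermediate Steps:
m(l) = 1 (m(l) = 1**3 = 1)
h = 9 - I*sqrt(19) (h = 9 - sqrt(1 - 20) = 9 - sqrt(-19) = 9 - I*sqrt(19) ≈ 9.0 - 4.3589*I)
((12/(-14) - 16/11) + 21)*h = ((12/(-14) - 16/11) + 21)*(9 - I*sqrt(19)) = ((12*(-1/14) - 16*1/11) + 21)*(9 - I*sqrt(19)) = ((-6/7 - 16/11) + 21)*(9 - I*sqrt(19)) = (-178/77 + 21)*(9 - I*sqrt(19)) = 1439*(9 - I*sqrt(19))/77 = 12951/77 - 1439*I*sqrt(19)/77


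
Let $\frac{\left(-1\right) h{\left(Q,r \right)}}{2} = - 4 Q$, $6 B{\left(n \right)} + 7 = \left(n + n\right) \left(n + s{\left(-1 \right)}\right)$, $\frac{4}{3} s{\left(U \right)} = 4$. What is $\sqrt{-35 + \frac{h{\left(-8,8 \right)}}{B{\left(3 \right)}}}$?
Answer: $\frac{i \sqrt{40571}}{29} \approx 6.9456 i$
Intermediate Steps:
$s{\left(U \right)} = 3$ ($s{\left(U \right)} = \frac{3}{4} \cdot 4 = 3$)
$B{\left(n \right)} = - \frac{7}{6} + \frac{n \left(3 + n\right)}{3}$ ($B{\left(n \right)} = - \frac{7}{6} + \frac{\left(n + n\right) \left(n + 3\right)}{6} = - \frac{7}{6} + \frac{2 n \left(3 + n\right)}{6} = - \frac{7}{6} + \frac{n \left(3 + n\right)}{3}$)
$h{\left(Q,r \right)} = 8 Q$ ($h{\left(Q,r \right)} = - 2 \left(- 4 Q\right) = 8 Q$)
$\sqrt{-35 + \frac{h{\left(-8,8 \right)}}{B{\left(3 \right)}}} = \sqrt{-35 + \frac{8 \left(-8\right)}{- \frac{7}{6} + 3 + \frac{3^{2}}{3}}} = \sqrt{-35 - \frac{64}{- \frac{7}{6} + 3 + \frac{1}{3} \cdot 9}} = \sqrt{-35 - \frac{64}{- \frac{7}{6} + 3 + 3}} = \sqrt{-35 - \frac{64}{\frac{29}{6}}} = \sqrt{-35 - \frac{384}{29}} = \sqrt{- \frac{1399}{29}} = \frac{i \sqrt{40571}}{29}$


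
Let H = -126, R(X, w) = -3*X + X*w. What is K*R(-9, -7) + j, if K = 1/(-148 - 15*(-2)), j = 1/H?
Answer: -5729/7434 ≈ -0.77065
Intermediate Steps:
j = -1/126 (j = 1/(-126) = -1/126 ≈ -0.0079365)
K = -1/118 (K = 1/(-148 + 30) = 1/(-118) = -1/118 ≈ -0.0084746)
K*R(-9, -7) + j = -(-9)*(-3 - 7)/118 - 1/126 = -(-9)*(-10)/118 - 1/126 = -1/118*90 - 1/126 = -45/59 - 1/126 = -5729/7434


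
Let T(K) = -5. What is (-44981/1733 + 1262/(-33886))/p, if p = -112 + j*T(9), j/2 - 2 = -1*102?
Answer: -127201101/4345608412 ≈ -0.029271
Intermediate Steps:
j = -200 (j = 4 + 2*(-1*102) = 4 + 2*(-102) = 4 - 204 = -200)
p = 888 (p = -112 - 200*(-5) = -112 + 1000 = 888)
(-44981/1733 + 1262/(-33886))/p = (-44981/1733 + 1262/(-33886))/888 = (-44981*1/1733 + 1262*(-1/33886))*(1/888) = (-44981/1733 - 631/16943)*(1/888) = -763206606/29362219*1/888 = -127201101/4345608412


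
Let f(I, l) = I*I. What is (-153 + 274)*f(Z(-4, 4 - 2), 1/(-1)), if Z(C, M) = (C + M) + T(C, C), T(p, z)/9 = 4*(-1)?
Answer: 174724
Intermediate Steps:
T(p, z) = -36 (T(p, z) = 9*(4*(-1)) = 9*(-4) = -36)
Z(C, M) = -36 + C + M (Z(C, M) = (C + M) - 36 = -36 + C + M)
f(I, l) = I**2
(-153 + 274)*f(Z(-4, 4 - 2), 1/(-1)) = (-153 + 274)*(-36 - 4 + (4 - 2))**2 = 121*(-36 - 4 + 2)**2 = 121*(-38)**2 = 121*1444 = 174724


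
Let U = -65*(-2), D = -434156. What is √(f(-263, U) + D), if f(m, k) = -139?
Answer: 3*I*√48255 ≈ 659.01*I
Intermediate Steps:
U = 130
√(f(-263, U) + D) = √(-139 - 434156) = √(-434295) = 3*I*√48255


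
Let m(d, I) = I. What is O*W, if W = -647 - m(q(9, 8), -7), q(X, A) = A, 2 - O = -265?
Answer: -170880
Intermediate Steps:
O = 267 (O = 2 - 1*(-265) = 2 + 265 = 267)
W = -640 (W = -647 - 1*(-7) = -647 + 7 = -640)
O*W = 267*(-640) = -170880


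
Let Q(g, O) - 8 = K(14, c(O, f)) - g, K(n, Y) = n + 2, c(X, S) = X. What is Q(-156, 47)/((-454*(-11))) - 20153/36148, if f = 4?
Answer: -6724103/12894508 ≈ -0.52147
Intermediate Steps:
K(n, Y) = 2 + n
Q(g, O) = 24 - g (Q(g, O) = 8 + ((2 + 14) - g) = 8 + (16 - g) = 24 - g)
Q(-156, 47)/((-454*(-11))) - 20153/36148 = (24 - 1*(-156))/((-454*(-11))) - 20153/36148 = (24 + 156)/4994 - 20153*1/36148 = 180*(1/4994) - 2879/5164 = 90/2497 - 2879/5164 = -6724103/12894508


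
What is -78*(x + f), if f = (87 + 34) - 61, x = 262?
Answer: -25116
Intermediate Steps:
f = 60 (f = 121 - 61 = 60)
-78*(x + f) = -78*(262 + 60) = -78*322 = -25116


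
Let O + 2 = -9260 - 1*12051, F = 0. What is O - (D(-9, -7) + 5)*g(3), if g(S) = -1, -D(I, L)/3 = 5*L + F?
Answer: -21203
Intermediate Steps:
D(I, L) = -15*L (D(I, L) = -3*(5*L + 0) = -15*L)
O = -21313 (O = -2 + (-9260 - 1*12051) = -2 + (-9260 - 12051) = -2 - 21311 = -21313)
O - (D(-9, -7) + 5)*g(3) = -21313 - (-15*(-7) + 5)*(-1) = -21313 - (105 + 5)*(-1) = -21313 - 110*(-1) = -21313 - 1*(-110) = -21313 + 110 = -21203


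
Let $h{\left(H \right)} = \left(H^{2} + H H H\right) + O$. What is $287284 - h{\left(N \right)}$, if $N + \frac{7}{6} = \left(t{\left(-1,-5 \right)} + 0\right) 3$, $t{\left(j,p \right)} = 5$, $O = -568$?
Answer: $\frac{61562911}{216} \approx 2.8501 \cdot 10^{5}$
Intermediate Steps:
$N = \frac{83}{6}$ ($N = - \frac{7}{6} + \left(5 + 0\right) 3 = - \frac{7}{6} + 5 \cdot 3 = - \frac{7}{6} + 15 = \frac{83}{6} \approx 13.833$)
$h{\left(H \right)} = -568 + H^{2} + H^{3}$ ($h{\left(H \right)} = \left(H^{2} + H H H\right) - 568 = \left(H^{2} + H^{2} H\right) - 568 = \left(H^{2} + H^{3}\right) - 568 = -568 + H^{2} + H^{3}$)
$287284 - h{\left(N \right)} = 287284 - \left(-568 + \left(\frac{83}{6}\right)^{2} + \left(\frac{83}{6}\right)^{3}\right) = 287284 - \left(-568 + \frac{6889}{36} + \frac{571787}{216}\right) = 287284 - \frac{490433}{216} = \frac{61562911}{216}$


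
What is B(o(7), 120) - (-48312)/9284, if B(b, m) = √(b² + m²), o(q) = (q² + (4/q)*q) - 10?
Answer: 1098/211 + √16249 ≈ 132.68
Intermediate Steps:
o(q) = -6 + q² (o(q) = (q² + 4) - 10 = (4 + q²) - 10 = -6 + q²)
B(o(7), 120) - (-48312)/9284 = √((-6 + 7²)² + 120²) - (-48312)/9284 = √((-6 + 49)² + 14400) - (-48312)/9284 = √(43² + 14400) - 1*(-1098/211) = √(1849 + 14400) + 1098/211 = √16249 + 1098/211 = 1098/211 + √16249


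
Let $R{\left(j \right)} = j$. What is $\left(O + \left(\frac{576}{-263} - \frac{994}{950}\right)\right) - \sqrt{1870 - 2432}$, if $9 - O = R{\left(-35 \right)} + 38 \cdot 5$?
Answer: $- \frac{18643361}{124925} - i \sqrt{562} \approx -149.24 - 23.707 i$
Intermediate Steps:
$O = -146$ ($O = 9 - \left(-35 + 38 \cdot 5\right) = 9 - \left(-35 + 190\right) = 9 - 155 = -146$)
$\left(O + \left(\frac{576}{-263} - \frac{994}{950}\right)\right) - \sqrt{1870 - 2432} = \left(-146 + \left(\frac{576}{-263} - \frac{994}{950}\right)\right) - \sqrt{1870 - 2432} = \left(-146 + \left(576 \left(- \frac{1}{263}\right) - \frac{497}{475}\right)\right) - \sqrt{-562} = \left(-146 - \frac{404311}{124925}\right) - i \sqrt{562} = - \frac{18643361}{124925} - i \sqrt{562}$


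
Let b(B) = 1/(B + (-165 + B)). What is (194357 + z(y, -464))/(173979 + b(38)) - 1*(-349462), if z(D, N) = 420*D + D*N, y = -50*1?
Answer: 5411132531633/15484130 ≈ 3.4946e+5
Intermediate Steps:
y = -50
b(B) = 1/(-165 + 2*B)
(194357 + z(y, -464))/(173979 + b(38)) - 1*(-349462) = (194357 - 50*(420 - 464))/(173979 + 1/(-165 + 2*38)) - 1*(-349462) = (194357 - 50*(-44))/(173979 + 1/(-165 + 76)) + 349462 = (194357 + 2200)/(173979 + 1/(-89)) + 349462 = 196557/(173979 - 1/89) + 349462 = 196557/(15484130/89) + 349462 = 196557*(89/15484130) + 349462 = 17493573/15484130 + 349462 = 5411132531633/15484130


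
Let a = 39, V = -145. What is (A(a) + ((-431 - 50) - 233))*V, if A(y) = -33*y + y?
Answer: 284490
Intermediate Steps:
A(y) = -32*y
(A(a) + ((-431 - 50) - 233))*V = (-32*39 + ((-431 - 50) - 233))*(-145) = (-1248 + (-481 - 233))*(-145) = (-1248 - 714)*(-145) = -1962*(-145) = 284490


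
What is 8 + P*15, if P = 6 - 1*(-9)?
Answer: 233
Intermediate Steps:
P = 15 (P = 6 + 9 = 15)
8 + P*15 = 8 + 15*15 = 8 + 225 = 233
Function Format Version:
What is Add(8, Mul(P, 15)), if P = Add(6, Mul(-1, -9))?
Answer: 233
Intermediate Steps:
P = 15 (P = Add(6, 9) = 15)
Add(8, Mul(P, 15)) = Add(8, Mul(15, 15)) = Add(8, 225) = 233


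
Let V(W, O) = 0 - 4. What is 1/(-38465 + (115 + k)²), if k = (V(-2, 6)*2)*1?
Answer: -1/27016 ≈ -3.7015e-5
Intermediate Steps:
V(W, O) = -4
k = -8 (k = -4*2*1 = -8*1 = -8)
1/(-38465 + (115 + k)²) = 1/(-38465 + (115 - 8)²) = 1/(-38465 + 107²) = 1/(-38465 + 11449) = 1/(-27016) = -1/27016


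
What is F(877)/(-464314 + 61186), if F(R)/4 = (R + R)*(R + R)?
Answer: -1538258/50391 ≈ -30.526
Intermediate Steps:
F(R) = 16*R² (F(R) = 4*((R + R)*(R + R)) = 4*((2*R)*(2*R)) = 4*(4*R²) = 16*R²)
F(877)/(-464314 + 61186) = (16*877²)/(-464314 + 61186) = (16*769129)/(-403128) = 12306064*(-1/403128) = -1538258/50391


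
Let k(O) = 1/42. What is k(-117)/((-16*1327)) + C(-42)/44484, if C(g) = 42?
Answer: 3117397/3305695008 ≈ 0.00094304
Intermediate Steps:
k(O) = 1/42
k(-117)/((-16*1327)) + C(-42)/44484 = 1/(42*((-16*1327))) + 42/44484 = (1/42)/(-21232) + 42*(1/44484) = (1/42)*(-1/21232) + 7/7414 = -1/891744 + 7/7414 = 3117397/3305695008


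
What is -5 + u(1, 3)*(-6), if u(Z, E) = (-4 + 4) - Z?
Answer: 1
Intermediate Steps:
u(Z, E) = -Z (u(Z, E) = 0 - Z = -Z)
-5 + u(1, 3)*(-6) = -5 - 1*1*(-6) = -5 - 1*(-6) = -5 + 6 = 1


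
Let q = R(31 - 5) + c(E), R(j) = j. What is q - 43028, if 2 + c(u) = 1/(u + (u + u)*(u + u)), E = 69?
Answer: -821935451/19113 ≈ -43004.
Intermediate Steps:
c(u) = -2 + 1/(u + 4*u²) (c(u) = -2 + 1/(u + (u + u)*(u + u)) = -2 + 1/(u + (2*u)*(2*u)) = -2 + 1/(u + 4*u²))
q = 458713/19113 (q = (31 - 5) + (1 - 8*69² - 2*69)/(69*(1 + 4*69)) = 26 + (1 - 8*4761 - 138)/(69*(1 + 276)) = 26 + (1/69)*(1 - 38088 - 138)/277 = 26 + (1/69)*(1/277)*(-38225) = 26 - 38225/19113 = 458713/19113 ≈ 24.000)
q - 43028 = 458713/19113 - 43028 = -821935451/19113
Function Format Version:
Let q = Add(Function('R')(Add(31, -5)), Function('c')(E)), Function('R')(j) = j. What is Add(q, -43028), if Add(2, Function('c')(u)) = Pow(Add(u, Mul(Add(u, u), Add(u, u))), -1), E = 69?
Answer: Rational(-821935451, 19113) ≈ -43004.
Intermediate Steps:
Function('c')(u) = Add(-2, Pow(Add(u, Mul(4, Pow(u, 2))), -1)) (Function('c')(u) = Add(-2, Pow(Add(u, Mul(Add(u, u), Add(u, u))), -1)) = Add(-2, Pow(Add(u, Mul(Mul(2, u), Mul(2, u))), -1)) = Add(-2, Pow(Add(u, Mul(4, Pow(u, 2))), -1)))
q = Rational(458713, 19113) (q = Add(Add(31, -5), Mul(Pow(69, -1), Pow(Add(1, Mul(4, 69)), -1), Add(1, Mul(-8, Pow(69, 2)), Mul(-2, 69)))) = Add(26, Mul(Rational(1, 69), Pow(Add(1, 276), -1), Add(1, Mul(-8, 4761), -138))) = Add(26, Mul(Rational(1, 69), Pow(277, -1), Add(1, -38088, -138))) = Add(26, Mul(Rational(1, 69), Rational(1, 277), -38225)) = Add(26, Rational(-38225, 19113)) = Rational(458713, 19113) ≈ 24.000)
Add(q, -43028) = Add(Rational(458713, 19113), -43028) = Rational(-821935451, 19113)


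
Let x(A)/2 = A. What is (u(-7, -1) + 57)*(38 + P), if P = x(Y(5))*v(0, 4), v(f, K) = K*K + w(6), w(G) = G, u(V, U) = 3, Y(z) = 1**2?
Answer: 4920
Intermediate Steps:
Y(z) = 1
x(A) = 2*A
v(f, K) = 6 + K**2 (v(f, K) = K*K + 6 = K**2 + 6 = 6 + K**2)
P = 44 (P = (2*1)*(6 + 4**2) = 2*(6 + 16) = 2*22 = 44)
(u(-7, -1) + 57)*(38 + P) = (3 + 57)*(38 + 44) = 60*82 = 4920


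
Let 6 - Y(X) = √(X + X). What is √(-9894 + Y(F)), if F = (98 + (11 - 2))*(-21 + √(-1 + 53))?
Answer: √(-9888 - √214*√(-21 + 2*√13)) ≈ 0.2731 - 99.439*I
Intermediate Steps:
F = -2247 + 214*√13 (F = (98 + 9)*(-21 + √52) = 107*(-21 + 2*√13) = -2247 + 214*√13 ≈ -1475.4)
Y(X) = 6 - √2*√X (Y(X) = 6 - √(X + X) = 6 - √(2*X) = 6 - √2*√X)
√(-9894 + Y(F)) = √(-9894 + (6 - √2*√(-2247 + 214*√13))) = √(-9888 - √2*√(-2247 + 214*√13))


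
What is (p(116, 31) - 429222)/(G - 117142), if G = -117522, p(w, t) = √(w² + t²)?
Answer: 214611/117332 - √14417/234664 ≈ 1.8286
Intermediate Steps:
p(w, t) = √(t² + w²)
(p(116, 31) - 429222)/(G - 117142) = (√(31² + 116²) - 429222)/(-117522 - 117142) = (√(961 + 13456) - 429222)/(-234664) = (√14417 - 429222)*(-1/234664) = (-429222 + √14417)*(-1/234664) = 214611/117332 - √14417/234664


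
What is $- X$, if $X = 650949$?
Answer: $-650949$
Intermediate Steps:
$- X = \left(-1\right) 650949 = -650949$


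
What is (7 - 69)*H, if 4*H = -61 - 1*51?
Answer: 1736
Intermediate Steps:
H = -28 (H = (-61 - 1*51)/4 = (-61 - 51)/4 = (¼)*(-112) = -28)
(7 - 69)*H = (7 - 69)*(-28) = -62*(-28) = 1736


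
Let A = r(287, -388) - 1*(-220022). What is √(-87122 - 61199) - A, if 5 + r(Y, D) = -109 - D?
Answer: -220296 + I*√148321 ≈ -2.203e+5 + 385.12*I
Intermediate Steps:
r(Y, D) = -114 - D (r(Y, D) = -5 + (-109 - D) = -114 - D)
A = 220296 (A = (-114 - 1*(-388)) - 1*(-220022) = (-114 + 388) + 220022 = 274 + 220022 = 220296)
√(-87122 - 61199) - A = √(-87122 - 61199) - 1*220296 = √(-148321) - 220296 = I*√148321 - 220296 = -220296 + I*√148321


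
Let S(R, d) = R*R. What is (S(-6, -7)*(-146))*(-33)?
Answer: 173448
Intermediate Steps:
S(R, d) = R**2
(S(-6, -7)*(-146))*(-33) = ((-6)**2*(-146))*(-33) = (36*(-146))*(-33) = -5256*(-33) = 173448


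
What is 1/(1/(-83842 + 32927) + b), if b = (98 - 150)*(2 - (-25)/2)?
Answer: -50915/38389911 ≈ -0.0013263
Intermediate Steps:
b = -754 (b = -52*(2 - (-25)/2) = -52*(2 - 5*(-5/2)) = -52*(2 + 25/2) = -52*29/2 = -754)
1/(1/(-83842 + 32927) + b) = 1/(1/(-83842 + 32927) - 754) = 1/(1/(-50915) - 754) = 1/(-1/50915 - 754) = 1/(-38389911/50915) = -50915/38389911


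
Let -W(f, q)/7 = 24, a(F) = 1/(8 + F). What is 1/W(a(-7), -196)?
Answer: -1/168 ≈ -0.0059524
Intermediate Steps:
W(f, q) = -168 (W(f, q) = -7*24 = -168)
1/W(a(-7), -196) = 1/(-168) = -1/168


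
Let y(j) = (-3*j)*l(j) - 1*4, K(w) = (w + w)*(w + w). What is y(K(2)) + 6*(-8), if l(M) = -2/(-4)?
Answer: -76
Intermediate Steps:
K(w) = 4*w**2 (K(w) = (2*w)*(2*w) = 4*w**2)
l(M) = 1/2 (l(M) = -2*(-1/4) = 1/2)
y(j) = -4 - 3*j/2 (y(j) = -3*j*(1/2) - 1*4 = -3*j/2 - 4 = -4 - 3*j/2)
y(K(2)) + 6*(-8) = (-4 - 6*2**2) + 6*(-8) = (-4 - 6*4) - 48 = (-4 - 3/2*16) - 48 = (-4 - 24) - 48 = -28 - 48 = -76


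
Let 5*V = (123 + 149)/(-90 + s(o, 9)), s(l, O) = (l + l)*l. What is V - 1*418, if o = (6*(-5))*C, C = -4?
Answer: -30001814/71775 ≈ -418.00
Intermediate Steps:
o = 120 (o = (6*(-5))*(-4) = -30*(-4) = 120)
s(l, O) = 2*l² (s(l, O) = (2*l)*l = 2*l²)
V = 136/71775 (V = ((123 + 149)/(-90 + 2*120²))/5 = (272/(-90 + 2*14400))/5 = (272/(-90 + 28800))/5 = (272/28710)/5 = (272*(1/28710))/5 = (⅕)*(136/14355) = 136/71775 ≈ 0.0018948)
V - 1*418 = 136/71775 - 1*418 = 136/71775 - 418 = -30001814/71775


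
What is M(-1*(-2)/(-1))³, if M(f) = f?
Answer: -8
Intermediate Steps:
M(-1*(-2)/(-1))³ = (-1*(-2)/(-1))³ = (2*(-1))³ = (-2)³ = -8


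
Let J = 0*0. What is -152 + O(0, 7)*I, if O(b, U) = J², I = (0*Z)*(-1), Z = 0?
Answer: -152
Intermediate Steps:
I = 0 (I = (0*0)*(-1) = 0*(-1) = 0)
J = 0
O(b, U) = 0 (O(b, U) = 0² = 0)
-152 + O(0, 7)*I = -152 + 0*0 = -152 + 0 = -152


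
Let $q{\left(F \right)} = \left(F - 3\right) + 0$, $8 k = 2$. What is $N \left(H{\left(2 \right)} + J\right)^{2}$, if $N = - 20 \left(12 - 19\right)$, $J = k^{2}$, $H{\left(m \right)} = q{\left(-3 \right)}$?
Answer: $\frac{315875}{64} \approx 4935.5$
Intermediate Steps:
$k = \frac{1}{4}$ ($k = \frac{1}{8} \cdot 2 = \frac{1}{4} \approx 0.25$)
$q{\left(F \right)} = -3 + F$ ($q{\left(F \right)} = \left(-3 + F\right) + 0 = -3 + F$)
$H{\left(m \right)} = -6$ ($H{\left(m \right)} = -3 - 3 = -6$)
$J = \frac{1}{16}$ ($J = \left(\frac{1}{4}\right)^{2} = \frac{1}{16} \approx 0.0625$)
$N = 140$ ($N = \left(-20\right) \left(-7\right) = 140$)
$N \left(H{\left(2 \right)} + J\right)^{2} = 140 \left(-6 + \frac{1}{16}\right)^{2} = 140 \left(- \frac{95}{16}\right)^{2} = 140 \cdot \frac{9025}{256} = \frac{315875}{64}$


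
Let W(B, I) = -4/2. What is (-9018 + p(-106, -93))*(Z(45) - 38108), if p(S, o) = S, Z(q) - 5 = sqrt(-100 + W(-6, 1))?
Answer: 347651772 - 9124*I*sqrt(102) ≈ 3.4765e+8 - 92148.0*I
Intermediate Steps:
W(B, I) = -2 (W(B, I) = -4*1/2 = -2)
Z(q) = 5 + I*sqrt(102) (Z(q) = 5 + sqrt(-100 - 2) = 5 + sqrt(-102) = 5 + I*sqrt(102))
(-9018 + p(-106, -93))*(Z(45) - 38108) = (-9018 - 106)*((5 + I*sqrt(102)) - 38108) = -9124*(-38103 + I*sqrt(102)) = 347651772 - 9124*I*sqrt(102)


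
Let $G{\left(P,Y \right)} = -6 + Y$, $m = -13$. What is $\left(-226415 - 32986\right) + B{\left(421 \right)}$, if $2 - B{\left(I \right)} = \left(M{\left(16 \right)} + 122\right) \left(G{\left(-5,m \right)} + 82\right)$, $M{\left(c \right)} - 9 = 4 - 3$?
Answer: $-267715$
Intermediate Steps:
$M{\left(c \right)} = 10$ ($M{\left(c \right)} = 9 + \left(4 - 3\right) = 9 + 1 = 10$)
$B{\left(I \right)} = -8314$ ($B{\left(I \right)} = 2 - \left(10 + 122\right) \left(\left(-6 - 13\right) + 82\right) = 2 - 132 \left(-19 + 82\right) = 2 - 132 \cdot 63 = 2 - 8316 = -8314$)
$\left(-226415 - 32986\right) + B{\left(421 \right)} = \left(-226415 - 32986\right) - 8314 = -259401 - 8314 = -267715$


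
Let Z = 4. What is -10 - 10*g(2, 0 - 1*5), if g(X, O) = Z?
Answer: -50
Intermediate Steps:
g(X, O) = 4
-10 - 10*g(2, 0 - 1*5) = -10 - 10*4 = -10 - 40 = -50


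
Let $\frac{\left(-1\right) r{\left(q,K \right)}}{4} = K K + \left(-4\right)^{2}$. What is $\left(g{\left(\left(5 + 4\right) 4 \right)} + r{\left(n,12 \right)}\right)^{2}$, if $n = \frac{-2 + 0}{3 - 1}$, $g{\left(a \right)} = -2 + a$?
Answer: $367236$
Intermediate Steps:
$n = -1$ ($n = - \frac{2}{2} = \left(-2\right) \frac{1}{2} = -1$)
$r{\left(q,K \right)} = -64 - 4 K^{2}$ ($r{\left(q,K \right)} = - 4 \left(K K + \left(-4\right)^{2}\right) = - 4 \left(K^{2} + 16\right) = - 4 \left(16 + K^{2}\right) = -64 - 4 K^{2}$)
$\left(g{\left(\left(5 + 4\right) 4 \right)} + r{\left(n,12 \right)}\right)^{2} = \left(\left(-2 + \left(5 + 4\right) 4\right) - \left(64 + 4 \cdot 12^{2}\right)\right)^{2} = \left(\left(-2 + 9 \cdot 4\right) - 640\right)^{2} = \left(\left(-2 + 36\right) - 640\right)^{2} = \left(34 - 640\right)^{2} = \left(-606\right)^{2} = 367236$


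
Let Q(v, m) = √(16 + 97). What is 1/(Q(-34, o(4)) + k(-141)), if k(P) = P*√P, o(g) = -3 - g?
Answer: 1/(√113 - 141*I*√141) ≈ 3.792e-6 + 0.00059725*I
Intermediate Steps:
k(P) = P^(3/2)
Q(v, m) = √113
1/(Q(-34, o(4)) + k(-141)) = 1/(√113 + (-141)^(3/2)) = 1/(√113 - 141*I*√141)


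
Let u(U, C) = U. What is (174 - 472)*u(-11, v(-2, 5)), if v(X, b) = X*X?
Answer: 3278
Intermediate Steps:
v(X, b) = X**2
(174 - 472)*u(-11, v(-2, 5)) = (174 - 472)*(-11) = -298*(-11) = 3278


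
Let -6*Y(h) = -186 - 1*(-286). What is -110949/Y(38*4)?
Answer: 332847/50 ≈ 6656.9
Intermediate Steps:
Y(h) = -50/3 (Y(h) = -(-186 - 1*(-286))/6 = -(-186 + 286)/6 = -⅙*100 = -50/3)
-110949/Y(38*4) = -110949/(-50/3) = -110949*(-3/50) = 332847/50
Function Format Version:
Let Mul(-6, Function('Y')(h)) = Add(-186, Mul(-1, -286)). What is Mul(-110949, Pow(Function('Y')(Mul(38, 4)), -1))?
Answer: Rational(332847, 50) ≈ 6656.9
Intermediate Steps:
Function('Y')(h) = Rational(-50, 3) (Function('Y')(h) = Mul(Rational(-1, 6), Add(-186, Mul(-1, -286))) = Mul(Rational(-1, 6), Add(-186, 286)) = Mul(Rational(-1, 6), 100) = Rational(-50, 3))
Mul(-110949, Pow(Function('Y')(Mul(38, 4)), -1)) = Mul(-110949, Pow(Rational(-50, 3), -1)) = Mul(-110949, Rational(-3, 50)) = Rational(332847, 50)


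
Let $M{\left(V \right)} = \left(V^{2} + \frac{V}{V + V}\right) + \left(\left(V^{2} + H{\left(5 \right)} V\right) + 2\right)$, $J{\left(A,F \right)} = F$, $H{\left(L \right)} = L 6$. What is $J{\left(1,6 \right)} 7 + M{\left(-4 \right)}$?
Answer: $- \frac{87}{2} \approx -43.5$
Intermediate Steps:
$H{\left(L \right)} = 6 L$
$M{\left(V \right)} = \frac{5}{2} + 2 V^{2} + 30 V$ ($M{\left(V \right)} = \left(V^{2} + \frac{V}{V + V}\right) + \left(\left(V^{2} + 6 \cdot 5 V\right) + 2\right) = \left(V^{2} + \frac{V}{2 V}\right) + \left(\left(V^{2} + 30 V\right) + 2\right) = \left(V^{2} + \frac{1}{2 V} V\right) + \left(2 + V^{2} + 30 V\right) = \left(V^{2} + \frac{1}{2}\right) + \left(2 + V^{2} + 30 V\right) = \left(\frac{1}{2} + V^{2}\right) + \left(2 + V^{2} + 30 V\right) = \frac{5}{2} + 2 V^{2} + 30 V$)
$J{\left(1,6 \right)} 7 + M{\left(-4 \right)} = 6 \cdot 7 + \left(\frac{5}{2} + 2 \left(-4\right)^{2} + 30 \left(-4\right)\right) = 42 + \left(\frac{5}{2} + 2 \cdot 16 - 120\right) = 42 + \left(\frac{5}{2} + 32 - 120\right) = 42 - \frac{171}{2} = - \frac{87}{2}$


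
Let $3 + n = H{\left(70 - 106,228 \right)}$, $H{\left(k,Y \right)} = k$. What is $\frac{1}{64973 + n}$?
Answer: $\frac{1}{64934} \approx 1.54 \cdot 10^{-5}$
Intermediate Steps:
$n = -39$ ($n = -3 + \left(70 - 106\right) = -3 - 36 = -39$)
$\frac{1}{64973 + n} = \frac{1}{64973 - 39} = \frac{1}{64934}$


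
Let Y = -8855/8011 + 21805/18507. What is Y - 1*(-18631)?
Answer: 2762234979457/148259577 ≈ 18631.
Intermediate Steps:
Y = 10800370/148259577 (Y = -8855*1/8011 + 21805*(1/18507) = -8855/8011 + 21805/18507 = 10800370/148259577 ≈ 0.072848)
Y - 1*(-18631) = 10800370/148259577 - 1*(-18631) = 10800370/148259577 + 18631 = 2762234979457/148259577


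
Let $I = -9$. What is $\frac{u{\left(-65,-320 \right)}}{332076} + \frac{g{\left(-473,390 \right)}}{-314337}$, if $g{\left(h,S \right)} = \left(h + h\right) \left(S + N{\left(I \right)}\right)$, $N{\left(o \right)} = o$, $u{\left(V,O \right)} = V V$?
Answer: $\frac{40338966067}{34794591204} \approx 1.1593$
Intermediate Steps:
$u{\left(V,O \right)} = V^{2}$
$g{\left(h,S \right)} = 2 h \left(-9 + S\right)$ ($g{\left(h,S \right)} = \left(h + h\right) \left(S - 9\right) = 2 h \left(-9 + S\right)$)
$\frac{u{\left(-65,-320 \right)}}{332076} + \frac{g{\left(-473,390 \right)}}{-314337} = \frac{\left(-65\right)^{2}}{332076} + \frac{2 \left(-473\right) \left(-9 + 390\right)}{-314337} = 4225 \cdot \frac{1}{332076} + 2 \left(-473\right) 381 \left(- \frac{1}{314337}\right) = \frac{4225}{332076} - - \frac{120142}{104779} = \frac{4225}{332076} + \frac{120142}{104779} = \frac{40338966067}{34794591204}$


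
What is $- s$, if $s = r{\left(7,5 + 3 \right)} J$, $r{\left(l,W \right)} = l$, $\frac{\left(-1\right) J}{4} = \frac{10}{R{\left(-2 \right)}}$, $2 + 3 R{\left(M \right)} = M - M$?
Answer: $-420$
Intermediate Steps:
$R{\left(M \right)} = - \frac{2}{3}$ ($R{\left(M \right)} = - \frac{2}{3} + \frac{M - M}{3} = - \frac{2}{3} + \frac{1}{3} \cdot 0 = - \frac{2}{3} + 0 = - \frac{2}{3}$)
$J = 60$ ($J = - 4 \frac{10}{- \frac{2}{3}} = - 4 \cdot 10 \left(- \frac{3}{2}\right) = \left(-4\right) \left(-15\right) = 60$)
$s = 420$ ($s = 7 \cdot 60 = 420$)
$- s = \left(-1\right) 420 = -420$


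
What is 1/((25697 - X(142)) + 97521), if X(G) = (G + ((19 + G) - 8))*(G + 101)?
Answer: 1/51533 ≈ 1.9405e-5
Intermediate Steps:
X(G) = (11 + 2*G)*(101 + G) (X(G) = (G + (11 + G))*(101 + G) = (11 + 2*G)*(101 + G))
1/((25697 - X(142)) + 97521) = 1/((25697 - (1111 + 2*142**2 + 213*142)) + 97521) = 1/((25697 - (1111 + 2*20164 + 30246)) + 97521) = 1/((25697 - (1111 + 40328 + 30246)) + 97521) = 1/((25697 - 1*71685) + 97521) = 1/((25697 - 71685) + 97521) = 1/(-45988 + 97521) = 1/51533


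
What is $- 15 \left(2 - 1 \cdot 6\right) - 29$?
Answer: $31$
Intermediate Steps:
$- 15 \left(2 - 1 \cdot 6\right) - 29 = - 15 \left(2 - 6\right) - 29 = \left(-15\right) \left(-4\right) - 29 = 60 - 29 = 31$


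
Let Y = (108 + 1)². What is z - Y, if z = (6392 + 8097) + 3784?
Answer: 6392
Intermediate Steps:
Y = 11881 (Y = 109² = 11881)
z = 18273 (z = 14489 + 3784 = 18273)
z - Y = 18273 - 1*11881 = 18273 - 11881 = 6392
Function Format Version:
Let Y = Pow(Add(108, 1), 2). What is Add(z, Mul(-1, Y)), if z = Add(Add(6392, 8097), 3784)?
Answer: 6392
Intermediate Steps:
Y = 11881 (Y = Pow(109, 2) = 11881)
z = 18273 (z = Add(14489, 3784) = 18273)
Add(z, Mul(-1, Y)) = Add(18273, Mul(-1, 11881)) = Add(18273, -11881) = 6392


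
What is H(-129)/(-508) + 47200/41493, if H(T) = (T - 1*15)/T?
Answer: 257261284/226593273 ≈ 1.1353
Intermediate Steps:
H(T) = (-15 + T)/T (H(T) = (T - 15)/T = (-15 + T)/T)
H(-129)/(-508) + 47200/41493 = ((-15 - 129)/(-129))/(-508) + 47200/41493 = -1/129*(-144)*(-1/508) + 47200*(1/41493) = (48/43)*(-1/508) + 47200/41493 = -12/5461 + 47200/41493 = 257261284/226593273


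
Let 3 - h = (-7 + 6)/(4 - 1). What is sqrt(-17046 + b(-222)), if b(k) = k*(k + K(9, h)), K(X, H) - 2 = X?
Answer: 2*sqrt(7449) ≈ 172.62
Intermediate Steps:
h = 10/3 (h = 3 - (-7 + 6)/(4 - 1) = 3 - (-1)/3 = 3 - 1*(-1/3) = 3 + 1/3 = 10/3 ≈ 3.3333)
K(X, H) = 2 + X
b(k) = k*(11 + k) (b(k) = k*(k + (2 + 9)) = k*(k + 11) = k*(11 + k))
sqrt(-17046 + b(-222)) = sqrt(-17046 - 222*(11 - 222)) = sqrt(-17046 - 222*(-211)) = sqrt(-17046 + 46842) = sqrt(29796) = 2*sqrt(7449)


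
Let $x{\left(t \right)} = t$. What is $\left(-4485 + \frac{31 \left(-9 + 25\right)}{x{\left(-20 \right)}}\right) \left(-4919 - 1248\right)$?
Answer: $\frac{139059683}{5} \approx 2.7812 \cdot 10^{7}$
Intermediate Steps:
$\left(-4485 + \frac{31 \left(-9 + 25\right)}{x{\left(-20 \right)}}\right) \left(-4919 - 1248\right) = \left(-4485 + \frac{31 \left(-9 + 25\right)}{-20}\right) \left(-4919 - 1248\right) = \left(-4485 + 31 \cdot 16 \left(- \frac{1}{20}\right)\right) \left(-6167\right) = \left(-4485 + 496 \left(- \frac{1}{20}\right)\right) \left(-6167\right) = \left(-4485 - \frac{124}{5}\right) \left(-6167\right) = \left(- \frac{22549}{5}\right) \left(-6167\right) = \frac{139059683}{5}$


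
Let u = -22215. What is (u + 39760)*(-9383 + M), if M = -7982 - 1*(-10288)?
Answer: -124165965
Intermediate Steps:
M = 2306 (M = -7982 + 10288 = 2306)
(u + 39760)*(-9383 + M) = (-22215 + 39760)*(-9383 + 2306) = 17545*(-7077) = -124165965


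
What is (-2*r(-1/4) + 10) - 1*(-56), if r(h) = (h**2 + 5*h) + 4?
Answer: 483/8 ≈ 60.375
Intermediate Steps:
r(h) = 4 + h**2 + 5*h
(-2*r(-1/4) + 10) - 1*(-56) = (-2*(4 + (-1/4)**2 + 5*(-1/4)) + 10) - 1*(-56) = (-2*(4 + (-1*1/4)**2 + 5*(-1*1/4)) + 10) + 56 = (-2*(4 + (-1/4)**2 + 5*(-1/4)) + 10) + 56 = (-2*(4 + 1/16 - 5/4) + 10) + 56 = (-2*45/16 + 10) + 56 = (-45/8 + 10) + 56 = 35/8 + 56 = 483/8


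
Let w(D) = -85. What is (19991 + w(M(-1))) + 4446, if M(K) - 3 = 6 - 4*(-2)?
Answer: 24352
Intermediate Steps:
M(K) = 17 (M(K) = 3 + (6 - 4*(-2)) = 3 + (6 + 8) = 3 + 14 = 17)
(19991 + w(M(-1))) + 4446 = (19991 - 85) + 4446 = 19906 + 4446 = 24352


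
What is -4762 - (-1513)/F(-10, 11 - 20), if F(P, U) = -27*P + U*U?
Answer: -1669949/351 ≈ -4757.7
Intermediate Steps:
F(P, U) = U² - 27*P (F(P, U) = -27*P + U² = U² - 27*P)
-4762 - (-1513)/F(-10, 11 - 20) = -4762 - (-1513)/((11 - 20)² - 27*(-10)) = -4762 - (-1513)/((-9)² + 270) = -4762 - (-1513)/(81 + 270) = -4762 - (-1513)/351 = -4762 - 1*(-1513/351) = -4762 + 1513/351 = -1669949/351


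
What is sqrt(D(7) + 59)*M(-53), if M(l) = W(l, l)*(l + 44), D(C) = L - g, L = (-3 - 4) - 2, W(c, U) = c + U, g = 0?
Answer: 4770*sqrt(2) ≈ 6745.8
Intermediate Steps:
W(c, U) = U + c
L = -9 (L = -7 - 2 = -9)
D(C) = -9 (D(C) = -9 - 1*0 = -9 + 0 = -9)
M(l) = 2*l*(44 + l) (M(l) = (l + l)*(l + 44) = (2*l)*(44 + l) = 2*l*(44 + l))
sqrt(D(7) + 59)*M(-53) = sqrt(-9 + 59)*(2*(-53)*(44 - 53)) = sqrt(50)*(2*(-53)*(-9)) = (5*sqrt(2))*954 = 4770*sqrt(2)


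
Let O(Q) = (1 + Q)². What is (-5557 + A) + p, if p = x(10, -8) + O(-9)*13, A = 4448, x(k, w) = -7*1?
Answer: -284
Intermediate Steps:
x(k, w) = -7
p = 825 (p = -7 + (1 - 9)²*13 = -7 + (-8)²*13 = -7 + 64*13 = -7 + 832 = 825)
(-5557 + A) + p = (-5557 + 4448) + 825 = -1109 + 825 = -284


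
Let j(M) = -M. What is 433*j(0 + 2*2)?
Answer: -1732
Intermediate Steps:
433*j(0 + 2*2) = 433*(-(0 + 2*2)) = 433*(-(0 + 4)) = 433*(-1*4) = 433*(-4) = -1732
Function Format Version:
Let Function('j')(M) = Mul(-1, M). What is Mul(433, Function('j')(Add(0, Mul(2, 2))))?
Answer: -1732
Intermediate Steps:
Mul(433, Function('j')(Add(0, Mul(2, 2)))) = Mul(433, Mul(-1, Add(0, Mul(2, 2)))) = Mul(433, Mul(-1, Add(0, 4))) = Mul(433, Mul(-1, 4)) = Mul(433, -4) = -1732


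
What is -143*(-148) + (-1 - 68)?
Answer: 21095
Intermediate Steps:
-143*(-148) + (-1 - 68) = 21164 - 69 = 21095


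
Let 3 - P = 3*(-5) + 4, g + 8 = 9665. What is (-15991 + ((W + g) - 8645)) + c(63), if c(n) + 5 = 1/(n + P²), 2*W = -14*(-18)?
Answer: -3848221/259 ≈ -14858.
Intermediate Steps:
g = 9657 (g = -8 + 9665 = 9657)
P = 14 (P = 3 - (3*(-5) + 4) = 3 - (-15 + 4) = 3 - 1*(-11) = 3 + 11 = 14)
W = 126 (W = (-14*(-18))/2 = (½)*252 = 126)
c(n) = -5 + 1/(196 + n) (c(n) = -5 + 1/(n + 14²) = -5 + 1/(n + 196) = -5 + 1/(196 + n))
(-15991 + ((W + g) - 8645)) + c(63) = (-15991 + ((126 + 9657) - 8645)) + (-979 - 5*63)/(196 + 63) = (-15991 + (9783 - 8645)) + (-979 - 315)/259 = (-15991 + 1138) + (1/259)*(-1294) = -14853 - 1294/259 = -3848221/259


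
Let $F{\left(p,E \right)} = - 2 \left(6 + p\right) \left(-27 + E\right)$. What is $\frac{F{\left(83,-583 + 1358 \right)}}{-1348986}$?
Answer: $\frac{66572}{674493} \approx 0.098699$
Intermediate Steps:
$F{\left(p,E \right)} = \left(-27 + E\right) \left(-12 - 2 p\right)$ ($F{\left(p,E \right)} = \left(-12 - 2 p\right) \left(-27 + E\right) = \left(-27 + E\right) \left(-12 - 2 p\right)$)
$\frac{F{\left(83,-583 + 1358 \right)}}{-1348986} = \frac{324 - 12 \left(-583 + 1358\right) + 54 \cdot 83 - 2 \left(-583 + 1358\right) 83}{-1348986} = \left(324 - 9300 + 4482 - 1550 \cdot 83\right) \left(- \frac{1}{1348986}\right) = \left(324 - 9300 + 4482 - 128650\right) \left(- \frac{1}{1348986}\right) = \left(-133144\right) \left(- \frac{1}{1348986}\right) = \frac{66572}{674493}$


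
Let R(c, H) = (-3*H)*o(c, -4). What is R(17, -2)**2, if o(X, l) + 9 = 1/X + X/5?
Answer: 7986276/7225 ≈ 1105.4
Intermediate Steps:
o(X, l) = -9 + 1/X + X/5 (o(X, l) = -9 + (1/X + X/5) = -9 + 1/X + X/5)
R(c, H) = -3*H*(-9 + 1/c + c/5) (R(c, H) = (-3*H)*(-9 + 1/c + c/5) = -3*H*(-9 + 1/c + c/5))
R(17, -2)**2 = (-3/5*(-2)*(5 + 17*(-45 + 17))/17)**2 = (-3/5*(-2)*1/17*(5 + 17*(-28)))**2 = (-3/5*(-2)*1/17*(5 - 476))**2 = (-3/5*(-2)*1/17*(-471))**2 = (-2826/85)**2 = 7986276/7225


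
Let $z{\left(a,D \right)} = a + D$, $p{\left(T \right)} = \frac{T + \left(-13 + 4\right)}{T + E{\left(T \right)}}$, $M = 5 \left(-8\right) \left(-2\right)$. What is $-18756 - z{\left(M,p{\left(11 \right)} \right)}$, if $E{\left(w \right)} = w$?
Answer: $- \frac{207197}{11} \approx -18836.0$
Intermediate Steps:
$M = 80$ ($M = \left(-40\right) \left(-2\right) = 80$)
$p{\left(T \right)} = \frac{-9 + T}{2 T}$ ($p{\left(T \right)} = \frac{T + \left(-13 + 4\right)}{T + T} = \frac{T - 9}{2 T} = \left(-9 + T\right) \frac{1}{2 T} = \frac{-9 + T}{2 T}$)
$z{\left(a,D \right)} = D + a$
$-18756 - z{\left(M,p{\left(11 \right)} \right)} = -18756 - \left(\frac{-9 + 11}{2 \cdot 11} + 80\right) = -18756 - \left(\frac{1}{2} \cdot \frac{1}{11} \cdot 2 + 80\right) = -18756 - \left(\frac{1}{11} + 80\right) = -18756 - \frac{881}{11} = - \frac{207197}{11}$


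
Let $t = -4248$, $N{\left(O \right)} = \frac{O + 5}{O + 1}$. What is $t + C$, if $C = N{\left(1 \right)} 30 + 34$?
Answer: $-4124$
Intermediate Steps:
$N{\left(O \right)} = \frac{5 + O}{1 + O}$
$C = 124$ ($C = \frac{5 + 1}{1 + 1} \cdot 30 + 34 = \frac{1}{2} \cdot 6 \cdot 30 + 34 = 3 \cdot 30 + 34 = 90 + 34 = 124$)
$t + C = -4248 + 124 = -4124$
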